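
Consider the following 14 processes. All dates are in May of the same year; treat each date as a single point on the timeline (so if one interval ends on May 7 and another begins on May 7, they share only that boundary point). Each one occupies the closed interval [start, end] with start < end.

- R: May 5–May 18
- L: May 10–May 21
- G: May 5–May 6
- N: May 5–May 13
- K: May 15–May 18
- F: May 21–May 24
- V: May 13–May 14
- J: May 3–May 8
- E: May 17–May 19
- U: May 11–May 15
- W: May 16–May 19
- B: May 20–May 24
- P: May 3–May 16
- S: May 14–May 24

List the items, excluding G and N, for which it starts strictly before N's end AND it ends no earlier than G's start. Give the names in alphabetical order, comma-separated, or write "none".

J, L, P, R, U

Conditions: its start is strictly before N's end (X.start < May 13) AND its end is no earlier than G's start (X.end >= May 5).
B: start May 20 < May 13? ✗; end May 24 >= May 5? ✓ → no.
E: start May 17 < May 13? ✗; end May 19 >= May 5? ✓ → no.
F: start May 21 < May 13? ✗; end May 24 >= May 5? ✓ → no.
J: start May 3 < May 13? ✓; end May 8 >= May 5? ✓ → yes.
K: start May 15 < May 13? ✗; end May 18 >= May 5? ✓ → no.
L: start May 10 < May 13? ✓; end May 21 >= May 5? ✓ → yes.
P: start May 3 < May 13? ✓; end May 16 >= May 5? ✓ → yes.
R: start May 5 < May 13? ✓; end May 18 >= May 5? ✓ → yes.
S: start May 14 < May 13? ✗; end May 24 >= May 5? ✓ → no.
U: start May 11 < May 13? ✓; end May 15 >= May 5? ✓ → yes.
V: start May 13 < May 13? ✗; end May 14 >= May 5? ✓ → no.
W: start May 16 < May 13? ✗; end May 19 >= May 5? ✓ → no.
Result: J, L, P, R, U.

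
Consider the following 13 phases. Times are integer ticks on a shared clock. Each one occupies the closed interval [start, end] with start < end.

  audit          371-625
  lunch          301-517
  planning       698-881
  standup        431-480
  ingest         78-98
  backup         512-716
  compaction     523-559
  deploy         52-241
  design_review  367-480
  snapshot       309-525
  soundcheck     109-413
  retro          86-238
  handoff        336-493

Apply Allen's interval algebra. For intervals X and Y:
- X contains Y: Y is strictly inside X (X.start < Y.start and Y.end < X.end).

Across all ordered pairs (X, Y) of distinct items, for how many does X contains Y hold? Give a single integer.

Checking all 156 ordered pairs for relation 'contains'; matching pairs in alphabetical order:
(audit, compaction): audit contains compaction ✓
(audit, standup): audit contains standup ✓
(backup, compaction): backup contains compaction ✓
(deploy, ingest): deploy contains ingest ✓
(deploy, retro): deploy contains retro ✓
(handoff, design_review): handoff contains design_review ✓
(handoff, standup): handoff contains standup ✓
(lunch, design_review): lunch contains design_review ✓
(lunch, handoff): lunch contains handoff ✓
(lunch, standup): lunch contains standup ✓
(snapshot, design_review): snapshot contains design_review ✓
(snapshot, handoff): snapshot contains handoff ✓
(snapshot, standup): snapshot contains standup ✓
Count: 13.

13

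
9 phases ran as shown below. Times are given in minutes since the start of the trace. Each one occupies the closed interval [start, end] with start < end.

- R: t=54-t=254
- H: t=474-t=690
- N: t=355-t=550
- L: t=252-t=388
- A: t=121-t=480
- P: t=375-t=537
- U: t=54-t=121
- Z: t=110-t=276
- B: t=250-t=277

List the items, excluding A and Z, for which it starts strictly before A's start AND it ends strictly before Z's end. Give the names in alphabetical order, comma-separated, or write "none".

Conditions: its start is strictly before A's start (X.start < t=121) AND its end is strictly before Z's end (X.end < t=276).
B: start t=250 < t=121? ✗; end t=277 < t=276? ✗ → no.
H: start t=474 < t=121? ✗; end t=690 < t=276? ✗ → no.
L: start t=252 < t=121? ✗; end t=388 < t=276? ✗ → no.
N: start t=355 < t=121? ✗; end t=550 < t=276? ✗ → no.
P: start t=375 < t=121? ✗; end t=537 < t=276? ✗ → no.
R: start t=54 < t=121? ✓; end t=254 < t=276? ✓ → yes.
U: start t=54 < t=121? ✓; end t=121 < t=276? ✓ → yes.
Result: R, U.

R, U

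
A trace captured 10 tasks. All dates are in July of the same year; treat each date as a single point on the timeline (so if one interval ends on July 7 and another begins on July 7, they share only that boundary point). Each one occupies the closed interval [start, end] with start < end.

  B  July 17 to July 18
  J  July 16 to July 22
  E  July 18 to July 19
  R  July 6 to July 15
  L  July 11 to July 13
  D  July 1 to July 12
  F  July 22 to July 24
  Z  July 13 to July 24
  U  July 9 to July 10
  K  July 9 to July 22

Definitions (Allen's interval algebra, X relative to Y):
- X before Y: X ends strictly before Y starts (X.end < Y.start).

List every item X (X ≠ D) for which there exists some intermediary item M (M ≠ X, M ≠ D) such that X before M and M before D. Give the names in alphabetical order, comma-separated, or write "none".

none

Target D = [July 1, July 12].
Intermediaries M with M before D: none.
Union: none.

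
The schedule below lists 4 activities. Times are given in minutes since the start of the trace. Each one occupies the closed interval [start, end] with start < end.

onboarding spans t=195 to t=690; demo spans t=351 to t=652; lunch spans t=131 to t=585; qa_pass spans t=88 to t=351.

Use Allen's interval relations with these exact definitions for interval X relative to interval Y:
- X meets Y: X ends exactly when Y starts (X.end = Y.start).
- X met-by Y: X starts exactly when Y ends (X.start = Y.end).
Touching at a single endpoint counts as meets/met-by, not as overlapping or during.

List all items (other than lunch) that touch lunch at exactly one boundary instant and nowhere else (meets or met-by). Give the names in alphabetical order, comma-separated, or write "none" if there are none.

Target lunch = [t=131, t=585].
demo [t=351, t=652] → overlapped-by → no.
onboarding [t=195, t=690] → overlapped-by → no.
qa_pass [t=88, t=351] → overlaps → no.
Result: none.

none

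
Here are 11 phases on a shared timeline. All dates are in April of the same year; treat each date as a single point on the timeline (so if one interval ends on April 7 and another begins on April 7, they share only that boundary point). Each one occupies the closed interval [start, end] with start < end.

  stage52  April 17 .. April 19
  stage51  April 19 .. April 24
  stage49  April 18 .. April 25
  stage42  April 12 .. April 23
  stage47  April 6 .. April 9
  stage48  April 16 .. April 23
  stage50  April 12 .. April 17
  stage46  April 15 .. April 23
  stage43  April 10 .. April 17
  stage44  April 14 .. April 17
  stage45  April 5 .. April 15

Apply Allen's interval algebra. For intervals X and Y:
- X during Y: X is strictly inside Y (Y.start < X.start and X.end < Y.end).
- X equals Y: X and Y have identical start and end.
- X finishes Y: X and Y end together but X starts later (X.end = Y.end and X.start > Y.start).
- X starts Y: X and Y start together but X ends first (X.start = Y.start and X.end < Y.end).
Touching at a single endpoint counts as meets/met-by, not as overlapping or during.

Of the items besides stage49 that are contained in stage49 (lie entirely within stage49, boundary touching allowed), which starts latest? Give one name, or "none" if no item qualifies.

stage51

Target stage49 = [April 18, April 25].
stage42 [April 12, April 23] → overlaps → excluded.
stage43 [April 10, April 17] → before → excluded.
stage44 [April 14, April 17] → before → excluded.
stage45 [April 5, April 15] → before → excluded.
stage46 [April 15, April 23] → overlaps → excluded.
stage47 [April 6, April 9] → before → excluded.
stage48 [April 16, April 23] → overlaps → excluded.
stage50 [April 12, April 17] → before → excluded.
stage51 [April 19, April 24] → during → candidate.
stage52 [April 17, April 19] → overlaps → excluded.
Among candidates, latest start is April 19 → stage51.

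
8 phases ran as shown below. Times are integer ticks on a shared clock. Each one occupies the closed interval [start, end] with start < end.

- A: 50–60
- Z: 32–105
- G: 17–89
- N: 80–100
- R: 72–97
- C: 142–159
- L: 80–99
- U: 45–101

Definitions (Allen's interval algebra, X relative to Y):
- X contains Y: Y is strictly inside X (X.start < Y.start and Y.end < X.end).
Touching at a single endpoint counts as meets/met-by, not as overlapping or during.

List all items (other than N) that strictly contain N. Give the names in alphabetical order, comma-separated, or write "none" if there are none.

Target N = [80, 100].
A [50, 60] → before → no.
C [142, 159] → after → no.
G [17, 89] → overlaps → no.
L [80, 99] → starts → no.
R [72, 97] → overlaps → no.
U [45, 101] → contains → yes.
Z [32, 105] → contains → yes.
Result: U, Z.

U, Z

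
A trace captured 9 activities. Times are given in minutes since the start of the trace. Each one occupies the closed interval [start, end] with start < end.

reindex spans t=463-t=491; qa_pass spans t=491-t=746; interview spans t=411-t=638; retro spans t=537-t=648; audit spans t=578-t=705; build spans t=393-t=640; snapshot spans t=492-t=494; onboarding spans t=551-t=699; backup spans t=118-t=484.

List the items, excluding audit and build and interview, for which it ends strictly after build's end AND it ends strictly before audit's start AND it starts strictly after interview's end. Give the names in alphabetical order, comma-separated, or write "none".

Conditions: its end is strictly after build's end (X.end > t=640) AND its end is strictly before audit's start (X.end < t=578) AND its start is strictly after interview's end (X.start > t=638).
backup: end t=484 > t=640? ✗; end t=484 < t=578? ✓; start t=118 > t=638? ✗ → no.
onboarding: end t=699 > t=640? ✓; end t=699 < t=578? ✗; start t=551 > t=638? ✗ → no.
qa_pass: end t=746 > t=640? ✓; end t=746 < t=578? ✗; start t=491 > t=638? ✗ → no.
reindex: end t=491 > t=640? ✗; end t=491 < t=578? ✓; start t=463 > t=638? ✗ → no.
retro: end t=648 > t=640? ✓; end t=648 < t=578? ✗; start t=537 > t=638? ✗ → no.
snapshot: end t=494 > t=640? ✗; end t=494 < t=578? ✓; start t=492 > t=638? ✗ → no.
Result: none.

none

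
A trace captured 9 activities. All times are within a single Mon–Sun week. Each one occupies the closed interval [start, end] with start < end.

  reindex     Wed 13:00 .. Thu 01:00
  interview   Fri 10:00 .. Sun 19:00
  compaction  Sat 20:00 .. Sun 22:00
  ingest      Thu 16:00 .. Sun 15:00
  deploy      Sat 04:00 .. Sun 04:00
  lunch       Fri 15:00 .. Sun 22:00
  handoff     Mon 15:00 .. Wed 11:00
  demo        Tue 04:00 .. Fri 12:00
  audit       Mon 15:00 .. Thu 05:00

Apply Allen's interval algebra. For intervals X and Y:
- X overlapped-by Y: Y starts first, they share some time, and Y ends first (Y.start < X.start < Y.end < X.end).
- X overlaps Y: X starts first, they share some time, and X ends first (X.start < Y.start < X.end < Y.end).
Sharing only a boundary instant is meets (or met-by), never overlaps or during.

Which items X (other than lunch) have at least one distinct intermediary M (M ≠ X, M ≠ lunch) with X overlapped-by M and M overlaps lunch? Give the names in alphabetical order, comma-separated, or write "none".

Target lunch = [Fri 15:00, Sun 22:00].
Intermediaries M with M overlaps lunch: ingest, interview.
Via ingest — items with X overlapped-by ingest: compaction, interview.
Via interview — items with X overlapped-by interview: compaction.
Union: compaction, interview.

compaction, interview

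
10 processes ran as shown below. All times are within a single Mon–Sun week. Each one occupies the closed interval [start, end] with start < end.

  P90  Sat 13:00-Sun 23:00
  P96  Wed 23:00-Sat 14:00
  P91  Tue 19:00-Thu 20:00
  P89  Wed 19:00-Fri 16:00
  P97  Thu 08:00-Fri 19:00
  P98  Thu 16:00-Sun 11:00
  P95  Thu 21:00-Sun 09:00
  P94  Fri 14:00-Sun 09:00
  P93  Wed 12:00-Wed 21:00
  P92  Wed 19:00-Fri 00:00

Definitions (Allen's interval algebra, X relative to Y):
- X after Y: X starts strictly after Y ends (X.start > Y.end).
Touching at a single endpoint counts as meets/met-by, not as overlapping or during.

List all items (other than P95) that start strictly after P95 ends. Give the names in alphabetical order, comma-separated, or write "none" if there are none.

none

Target P95 = [Thu 21:00, Sun 09:00].
P89 [Wed 19:00, Fri 16:00] → overlaps → no.
P90 [Sat 13:00, Sun 23:00] → overlapped-by → no.
P91 [Tue 19:00, Thu 20:00] → before → no.
P92 [Wed 19:00, Fri 00:00] → overlaps → no.
P93 [Wed 12:00, Wed 21:00] → before → no.
P94 [Fri 14:00, Sun 09:00] → finishes → no.
P96 [Wed 23:00, Sat 14:00] → overlaps → no.
P97 [Thu 08:00, Fri 19:00] → overlaps → no.
P98 [Thu 16:00, Sun 11:00] → contains → no.
Result: none.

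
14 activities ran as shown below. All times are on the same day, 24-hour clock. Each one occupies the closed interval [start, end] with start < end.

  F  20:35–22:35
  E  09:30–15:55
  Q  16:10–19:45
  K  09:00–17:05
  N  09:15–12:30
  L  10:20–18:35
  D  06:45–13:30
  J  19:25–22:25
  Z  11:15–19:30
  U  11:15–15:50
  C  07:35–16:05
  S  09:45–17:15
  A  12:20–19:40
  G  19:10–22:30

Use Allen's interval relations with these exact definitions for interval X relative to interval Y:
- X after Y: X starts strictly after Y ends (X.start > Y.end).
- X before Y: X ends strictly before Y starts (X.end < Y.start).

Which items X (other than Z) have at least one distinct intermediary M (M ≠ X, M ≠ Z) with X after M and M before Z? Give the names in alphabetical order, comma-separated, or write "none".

Target Z = [11:15, 19:30].
Intermediaries M with M before Z: none.
Union: none.

none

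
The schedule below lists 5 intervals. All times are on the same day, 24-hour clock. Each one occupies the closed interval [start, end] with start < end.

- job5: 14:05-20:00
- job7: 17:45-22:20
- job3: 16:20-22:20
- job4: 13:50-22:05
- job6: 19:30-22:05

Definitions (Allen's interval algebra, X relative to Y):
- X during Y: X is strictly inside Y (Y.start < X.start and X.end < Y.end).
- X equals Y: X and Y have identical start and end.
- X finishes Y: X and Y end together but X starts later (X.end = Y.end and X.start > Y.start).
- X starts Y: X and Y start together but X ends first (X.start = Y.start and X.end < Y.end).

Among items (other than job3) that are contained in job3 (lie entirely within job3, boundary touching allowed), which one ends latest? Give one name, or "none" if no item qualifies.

job7

Target job3 = [16:20, 22:20].
job4 [13:50, 22:05] → overlaps → excluded.
job5 [14:05, 20:00] → overlaps → excluded.
job6 [19:30, 22:05] → during → candidate.
job7 [17:45, 22:20] → finishes → candidate.
Among candidates, latest end is 22:20 → job7.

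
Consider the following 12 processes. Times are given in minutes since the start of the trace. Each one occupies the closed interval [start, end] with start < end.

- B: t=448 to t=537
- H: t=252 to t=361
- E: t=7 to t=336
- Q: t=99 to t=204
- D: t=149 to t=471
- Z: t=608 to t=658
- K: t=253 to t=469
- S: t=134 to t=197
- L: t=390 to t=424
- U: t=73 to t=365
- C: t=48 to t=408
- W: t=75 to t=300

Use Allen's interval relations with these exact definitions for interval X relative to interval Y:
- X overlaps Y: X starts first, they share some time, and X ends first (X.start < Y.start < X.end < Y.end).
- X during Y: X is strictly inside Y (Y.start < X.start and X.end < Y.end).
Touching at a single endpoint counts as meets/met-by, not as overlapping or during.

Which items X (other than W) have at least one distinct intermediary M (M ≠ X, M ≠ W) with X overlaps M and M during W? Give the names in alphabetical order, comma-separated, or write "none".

Target W = [t=75, t=300].
Intermediaries M with M during W: Q, S.
Via Q — items with X overlaps Q: none.
Via S — items with X overlaps S: none.
Union: none.

none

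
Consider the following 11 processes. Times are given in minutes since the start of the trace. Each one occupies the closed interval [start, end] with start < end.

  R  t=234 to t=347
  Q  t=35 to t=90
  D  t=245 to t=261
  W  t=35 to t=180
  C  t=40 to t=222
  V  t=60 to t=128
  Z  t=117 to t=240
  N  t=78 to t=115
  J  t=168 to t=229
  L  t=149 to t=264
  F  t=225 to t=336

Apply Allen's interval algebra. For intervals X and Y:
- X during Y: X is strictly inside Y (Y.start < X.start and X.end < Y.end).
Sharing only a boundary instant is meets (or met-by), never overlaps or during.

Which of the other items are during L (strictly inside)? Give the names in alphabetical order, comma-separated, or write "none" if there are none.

D, J

Target L = [t=149, t=264].
C [t=40, t=222] → overlaps → no.
D [t=245, t=261] → during → yes.
F [t=225, t=336] → overlapped-by → no.
J [t=168, t=229] → during → yes.
N [t=78, t=115] → before → no.
Q [t=35, t=90] → before → no.
R [t=234, t=347] → overlapped-by → no.
V [t=60, t=128] → before → no.
W [t=35, t=180] → overlaps → no.
Z [t=117, t=240] → overlaps → no.
Result: D, J.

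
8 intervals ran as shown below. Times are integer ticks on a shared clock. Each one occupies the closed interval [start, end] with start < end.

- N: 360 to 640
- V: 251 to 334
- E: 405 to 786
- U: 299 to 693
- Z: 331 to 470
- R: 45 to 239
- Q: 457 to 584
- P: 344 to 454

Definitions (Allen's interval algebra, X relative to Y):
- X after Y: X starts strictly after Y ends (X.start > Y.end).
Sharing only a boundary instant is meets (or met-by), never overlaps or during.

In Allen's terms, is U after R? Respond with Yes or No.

Yes

U = [299, 693], R = [45, 239].
Actual relation of U to R: after.
Asked whether 'after' holds → Yes.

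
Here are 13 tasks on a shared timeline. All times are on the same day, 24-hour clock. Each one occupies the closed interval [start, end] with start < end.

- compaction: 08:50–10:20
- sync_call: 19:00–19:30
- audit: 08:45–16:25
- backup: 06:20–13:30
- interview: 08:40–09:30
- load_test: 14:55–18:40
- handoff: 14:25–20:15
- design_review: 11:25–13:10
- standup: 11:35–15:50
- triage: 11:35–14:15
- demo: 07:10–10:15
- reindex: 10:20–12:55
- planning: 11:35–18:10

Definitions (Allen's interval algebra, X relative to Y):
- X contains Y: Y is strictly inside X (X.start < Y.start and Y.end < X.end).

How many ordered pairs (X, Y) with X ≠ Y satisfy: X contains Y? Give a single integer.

Checking all 156 ordered pairs for relation 'contains'; matching pairs in alphabetical order:
(audit, compaction): audit contains compaction ✓
(audit, design_review): audit contains design_review ✓
(audit, reindex): audit contains reindex ✓
(audit, standup): audit contains standup ✓
(audit, triage): audit contains triage ✓
(backup, compaction): backup contains compaction ✓
(backup, demo): backup contains demo ✓
(backup, design_review): backup contains design_review ✓
(backup, interview): backup contains interview ✓
(backup, reindex): backup contains reindex ✓
(demo, interview): demo contains interview ✓
(handoff, load_test): handoff contains load_test ✓
(handoff, sync_call): handoff contains sync_call ✓
Count: 13.

13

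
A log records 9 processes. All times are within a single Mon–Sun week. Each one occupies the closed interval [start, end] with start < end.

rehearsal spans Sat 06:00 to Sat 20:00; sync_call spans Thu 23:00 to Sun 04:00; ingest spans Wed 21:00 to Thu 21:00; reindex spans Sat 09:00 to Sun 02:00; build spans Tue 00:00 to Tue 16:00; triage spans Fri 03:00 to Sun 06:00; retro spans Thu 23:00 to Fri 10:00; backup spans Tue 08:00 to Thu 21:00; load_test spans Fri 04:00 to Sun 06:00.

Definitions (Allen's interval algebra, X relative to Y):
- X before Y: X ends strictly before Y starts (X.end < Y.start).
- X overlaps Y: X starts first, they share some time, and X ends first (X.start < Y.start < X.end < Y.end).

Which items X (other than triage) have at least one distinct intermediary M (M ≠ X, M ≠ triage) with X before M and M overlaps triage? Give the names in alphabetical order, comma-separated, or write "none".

backup, build, ingest

Target triage = [Fri 03:00, Sun 06:00].
Intermediaries M with M overlaps triage: retro, sync_call.
Via retro — items with X before retro: backup, build, ingest.
Via sync_call — items with X before sync_call: backup, build, ingest.
Union: backup, build, ingest.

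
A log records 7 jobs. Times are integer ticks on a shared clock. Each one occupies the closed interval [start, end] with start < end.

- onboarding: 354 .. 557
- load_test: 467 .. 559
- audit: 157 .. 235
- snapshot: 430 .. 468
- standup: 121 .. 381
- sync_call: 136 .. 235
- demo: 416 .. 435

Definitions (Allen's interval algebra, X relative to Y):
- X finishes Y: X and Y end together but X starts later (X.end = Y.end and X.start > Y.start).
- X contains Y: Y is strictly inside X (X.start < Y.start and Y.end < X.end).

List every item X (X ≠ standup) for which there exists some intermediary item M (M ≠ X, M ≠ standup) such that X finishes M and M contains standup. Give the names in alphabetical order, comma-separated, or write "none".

none

Target standup = [121, 381].
Intermediaries M with M contains standup: none.
Union: none.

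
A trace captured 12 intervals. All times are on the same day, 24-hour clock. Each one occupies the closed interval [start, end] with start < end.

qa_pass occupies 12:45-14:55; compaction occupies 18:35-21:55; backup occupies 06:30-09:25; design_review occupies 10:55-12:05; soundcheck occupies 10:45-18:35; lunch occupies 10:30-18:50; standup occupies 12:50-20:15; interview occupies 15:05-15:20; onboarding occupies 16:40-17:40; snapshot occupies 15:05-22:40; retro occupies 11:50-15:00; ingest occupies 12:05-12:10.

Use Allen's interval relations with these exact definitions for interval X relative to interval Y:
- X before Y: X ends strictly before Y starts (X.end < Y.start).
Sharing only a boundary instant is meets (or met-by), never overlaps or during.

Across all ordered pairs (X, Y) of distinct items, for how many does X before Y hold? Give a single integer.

Checking all 132 ordered pairs for relation 'before'; matching pairs in alphabetical order:
(backup, compaction): backup before compaction ✓
(backup, design_review): backup before design_review ✓
(backup, ingest): backup before ingest ✓
(backup, interview): backup before interview ✓
(backup, lunch): backup before lunch ✓
(backup, onboarding): backup before onboarding ✓
(backup, qa_pass): backup before qa_pass ✓
(backup, retro): backup before retro ✓
(backup, snapshot): backup before snapshot ✓
(backup, soundcheck): backup before soundcheck ✓
(backup, standup): backup before standup ✓
(design_review, compaction): design_review before compaction ✓
(design_review, interview): design_review before interview ✓
(design_review, onboarding): design_review before onboarding ✓
(design_review, qa_pass): design_review before qa_pass ✓
(design_review, snapshot): design_review before snapshot ✓
(design_review, standup): design_review before standup ✓
(ingest, compaction): ingest before compaction ✓
(ingest, interview): ingest before interview ✓
(ingest, onboarding): ingest before onboarding ✓
(ingest, qa_pass): ingest before qa_pass ✓
(ingest, snapshot): ingest before snapshot ✓
(ingest, standup): ingest before standup ✓
(interview, compaction): interview before compaction ✓
... plus 10 further pairs not listed.
Count: 34.

34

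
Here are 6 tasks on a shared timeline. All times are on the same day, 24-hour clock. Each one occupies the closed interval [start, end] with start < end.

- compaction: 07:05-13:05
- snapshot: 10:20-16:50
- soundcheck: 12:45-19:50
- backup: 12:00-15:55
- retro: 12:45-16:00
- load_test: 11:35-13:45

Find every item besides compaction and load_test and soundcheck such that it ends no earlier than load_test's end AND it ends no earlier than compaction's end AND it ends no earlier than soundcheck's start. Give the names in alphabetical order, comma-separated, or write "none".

backup, retro, snapshot

Conditions: its end is no earlier than load_test's end (X.end >= 13:45) AND its end is no earlier than compaction's end (X.end >= 13:05) AND its end is no earlier than soundcheck's start (X.end >= 12:45).
backup: end 15:55 >= 13:45? ✓; end 15:55 >= 13:05? ✓; end 15:55 >= 12:45? ✓ → yes.
retro: end 16:00 >= 13:45? ✓; end 16:00 >= 13:05? ✓; end 16:00 >= 12:45? ✓ → yes.
snapshot: end 16:50 >= 13:45? ✓; end 16:50 >= 13:05? ✓; end 16:50 >= 12:45? ✓ → yes.
Result: backup, retro, snapshot.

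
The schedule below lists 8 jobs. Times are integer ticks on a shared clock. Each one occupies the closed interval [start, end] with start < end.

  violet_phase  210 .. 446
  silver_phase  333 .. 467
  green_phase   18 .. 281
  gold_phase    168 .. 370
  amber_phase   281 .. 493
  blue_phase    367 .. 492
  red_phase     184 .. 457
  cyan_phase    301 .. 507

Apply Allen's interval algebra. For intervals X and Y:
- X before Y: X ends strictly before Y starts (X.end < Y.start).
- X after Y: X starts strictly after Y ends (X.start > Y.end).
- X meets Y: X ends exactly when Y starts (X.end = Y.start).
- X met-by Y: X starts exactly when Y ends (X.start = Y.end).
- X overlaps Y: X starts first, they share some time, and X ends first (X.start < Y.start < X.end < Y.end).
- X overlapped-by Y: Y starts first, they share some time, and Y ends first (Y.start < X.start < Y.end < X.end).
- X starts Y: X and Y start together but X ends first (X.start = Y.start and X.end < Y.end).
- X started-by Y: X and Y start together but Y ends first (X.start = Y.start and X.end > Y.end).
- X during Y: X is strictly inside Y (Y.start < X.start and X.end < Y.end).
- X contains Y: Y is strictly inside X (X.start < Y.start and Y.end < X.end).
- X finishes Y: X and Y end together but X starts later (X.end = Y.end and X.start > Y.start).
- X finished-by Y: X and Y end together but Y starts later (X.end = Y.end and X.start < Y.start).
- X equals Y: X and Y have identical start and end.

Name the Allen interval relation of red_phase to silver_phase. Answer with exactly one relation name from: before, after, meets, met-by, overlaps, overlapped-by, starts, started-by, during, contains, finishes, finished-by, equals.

overlaps

red_phase = [184, 457]; silver_phase = [333, 467].
Compare endpoints: red_phase.start < silver_phase.start, red_phase.start < silver_phase.end, red_phase.end > silver_phase.start, red_phase.end < silver_phase.end.
That pattern is 'overlaps'.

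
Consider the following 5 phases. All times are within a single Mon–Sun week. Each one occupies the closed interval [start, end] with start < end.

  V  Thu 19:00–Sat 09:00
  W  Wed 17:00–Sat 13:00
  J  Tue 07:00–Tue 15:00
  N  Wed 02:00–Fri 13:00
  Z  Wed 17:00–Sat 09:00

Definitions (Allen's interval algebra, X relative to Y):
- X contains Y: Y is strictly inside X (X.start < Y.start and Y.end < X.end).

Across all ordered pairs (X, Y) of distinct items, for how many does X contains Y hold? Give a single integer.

Checking all 20 ordered pairs for relation 'contains'; matching pairs in alphabetical order:
(W, V): W contains V ✓
Count: 1.

1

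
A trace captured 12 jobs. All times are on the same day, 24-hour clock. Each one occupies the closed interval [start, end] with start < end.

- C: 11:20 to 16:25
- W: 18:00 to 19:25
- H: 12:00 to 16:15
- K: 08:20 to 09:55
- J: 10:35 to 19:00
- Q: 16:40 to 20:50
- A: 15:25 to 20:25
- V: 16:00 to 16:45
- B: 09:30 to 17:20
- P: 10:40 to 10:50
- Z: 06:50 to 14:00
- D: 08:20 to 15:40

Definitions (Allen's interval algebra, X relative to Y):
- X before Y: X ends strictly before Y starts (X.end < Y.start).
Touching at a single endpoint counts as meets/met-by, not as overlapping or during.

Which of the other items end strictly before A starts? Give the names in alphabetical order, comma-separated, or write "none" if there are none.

K, P, Z

Target A = [15:25, 20:25].
B [09:30, 17:20] → overlaps → no.
C [11:20, 16:25] → overlaps → no.
D [08:20, 15:40] → overlaps → no.
H [12:00, 16:15] → overlaps → no.
J [10:35, 19:00] → overlaps → no.
K [08:20, 09:55] → before → yes.
P [10:40, 10:50] → before → yes.
Q [16:40, 20:50] → overlapped-by → no.
V [16:00, 16:45] → during → no.
W [18:00, 19:25] → during → no.
Z [06:50, 14:00] → before → yes.
Result: K, P, Z.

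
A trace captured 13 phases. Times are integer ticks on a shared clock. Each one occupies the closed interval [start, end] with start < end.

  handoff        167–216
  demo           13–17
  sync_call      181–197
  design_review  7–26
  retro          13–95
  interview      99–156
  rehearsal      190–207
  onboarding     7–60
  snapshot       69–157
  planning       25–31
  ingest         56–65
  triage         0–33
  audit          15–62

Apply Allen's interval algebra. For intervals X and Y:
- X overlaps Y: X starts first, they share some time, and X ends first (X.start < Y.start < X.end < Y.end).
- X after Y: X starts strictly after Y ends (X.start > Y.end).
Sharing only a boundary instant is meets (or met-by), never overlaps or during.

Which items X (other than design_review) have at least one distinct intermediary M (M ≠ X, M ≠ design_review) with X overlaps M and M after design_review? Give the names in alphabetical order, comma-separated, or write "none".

Target design_review = [7, 26].
Intermediaries M with M after design_review: handoff, ingest, interview, rehearsal, snapshot, sync_call.
Via handoff — items with X overlaps handoff: none.
Via ingest — items with X overlaps ingest: audit, onboarding.
Via interview — items with X overlaps interview: none.
Via rehearsal — items with X overlaps rehearsal: sync_call.
Via snapshot — items with X overlaps snapshot: retro.
Via sync_call — items with X overlaps sync_call: none.
Union: audit, onboarding, retro, sync_call.

audit, onboarding, retro, sync_call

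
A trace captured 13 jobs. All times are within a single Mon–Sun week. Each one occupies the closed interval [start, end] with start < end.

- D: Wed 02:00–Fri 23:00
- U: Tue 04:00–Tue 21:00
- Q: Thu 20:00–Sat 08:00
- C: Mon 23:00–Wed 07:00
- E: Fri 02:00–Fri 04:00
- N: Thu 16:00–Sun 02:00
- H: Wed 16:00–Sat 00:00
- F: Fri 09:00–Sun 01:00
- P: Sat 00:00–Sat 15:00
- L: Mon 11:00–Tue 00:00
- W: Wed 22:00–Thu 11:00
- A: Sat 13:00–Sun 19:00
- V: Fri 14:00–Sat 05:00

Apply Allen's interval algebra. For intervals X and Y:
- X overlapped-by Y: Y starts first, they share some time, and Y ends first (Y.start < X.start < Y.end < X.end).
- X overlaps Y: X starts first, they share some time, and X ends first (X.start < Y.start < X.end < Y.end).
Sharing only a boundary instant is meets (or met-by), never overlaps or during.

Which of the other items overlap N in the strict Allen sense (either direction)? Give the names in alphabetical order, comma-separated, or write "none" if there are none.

A, D, H

Target N = [Thu 16:00, Sun 02:00].
A [Sat 13:00, Sun 19:00] → overlapped-by → yes.
C [Mon 23:00, Wed 07:00] → before → no.
D [Wed 02:00, Fri 23:00] → overlaps → yes.
E [Fri 02:00, Fri 04:00] → during → no.
F [Fri 09:00, Sun 01:00] → during → no.
H [Wed 16:00, Sat 00:00] → overlaps → yes.
L [Mon 11:00, Tue 00:00] → before → no.
P [Sat 00:00, Sat 15:00] → during → no.
Q [Thu 20:00, Sat 08:00] → during → no.
U [Tue 04:00, Tue 21:00] → before → no.
V [Fri 14:00, Sat 05:00] → during → no.
W [Wed 22:00, Thu 11:00] → before → no.
Result: A, D, H.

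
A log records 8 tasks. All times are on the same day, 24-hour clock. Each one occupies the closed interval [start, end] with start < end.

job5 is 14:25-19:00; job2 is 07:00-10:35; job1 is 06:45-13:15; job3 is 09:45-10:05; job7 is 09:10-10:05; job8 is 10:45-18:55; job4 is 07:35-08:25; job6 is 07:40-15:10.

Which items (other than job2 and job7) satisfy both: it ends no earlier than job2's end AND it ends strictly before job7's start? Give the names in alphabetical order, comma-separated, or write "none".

none

Conditions: its end is no earlier than job2's end (X.end >= 10:35) AND its end is strictly before job7's start (X.end < 09:10).
job1: end 13:15 >= 10:35? ✓; end 13:15 < 09:10? ✗ → no.
job3: end 10:05 >= 10:35? ✗; end 10:05 < 09:10? ✗ → no.
job4: end 08:25 >= 10:35? ✗; end 08:25 < 09:10? ✓ → no.
job5: end 19:00 >= 10:35? ✓; end 19:00 < 09:10? ✗ → no.
job6: end 15:10 >= 10:35? ✓; end 15:10 < 09:10? ✗ → no.
job8: end 18:55 >= 10:35? ✓; end 18:55 < 09:10? ✗ → no.
Result: none.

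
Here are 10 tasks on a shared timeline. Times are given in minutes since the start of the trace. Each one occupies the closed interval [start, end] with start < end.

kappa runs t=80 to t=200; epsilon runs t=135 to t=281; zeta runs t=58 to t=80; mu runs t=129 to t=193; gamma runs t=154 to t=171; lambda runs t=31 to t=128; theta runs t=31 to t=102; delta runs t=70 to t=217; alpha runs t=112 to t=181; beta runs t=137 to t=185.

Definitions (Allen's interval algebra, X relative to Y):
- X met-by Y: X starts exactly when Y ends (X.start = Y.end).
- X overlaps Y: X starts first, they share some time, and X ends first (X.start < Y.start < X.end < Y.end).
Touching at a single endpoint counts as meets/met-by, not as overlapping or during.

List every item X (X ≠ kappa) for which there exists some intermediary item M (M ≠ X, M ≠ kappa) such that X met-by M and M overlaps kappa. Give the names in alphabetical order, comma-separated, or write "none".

none

Target kappa = [t=80, t=200].
Intermediaries M with M overlaps kappa: lambda, theta.
Via lambda — items with X met-by lambda: none.
Via theta — items with X met-by theta: none.
Union: none.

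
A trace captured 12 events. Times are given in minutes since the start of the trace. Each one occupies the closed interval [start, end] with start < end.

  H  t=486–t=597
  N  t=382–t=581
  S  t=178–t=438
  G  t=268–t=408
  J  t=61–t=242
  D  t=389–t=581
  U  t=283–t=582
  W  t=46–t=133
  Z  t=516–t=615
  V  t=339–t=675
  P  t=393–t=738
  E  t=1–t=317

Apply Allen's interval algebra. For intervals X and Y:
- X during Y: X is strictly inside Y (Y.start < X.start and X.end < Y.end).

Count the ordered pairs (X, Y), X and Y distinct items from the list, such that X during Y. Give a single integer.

Checking all 132 ordered pairs for relation 'during'; matching pairs in alphabetical order:
(D, U): D during U ✓
(D, V): D during V ✓
(G, S): G during S ✓
(H, P): H during P ✓
(H, V): H during V ✓
(J, E): J during E ✓
(N, U): N during U ✓
(N, V): N during V ✓
(W, E): W during E ✓
(Z, P): Z during P ✓
(Z, V): Z during V ✓
Count: 11.

11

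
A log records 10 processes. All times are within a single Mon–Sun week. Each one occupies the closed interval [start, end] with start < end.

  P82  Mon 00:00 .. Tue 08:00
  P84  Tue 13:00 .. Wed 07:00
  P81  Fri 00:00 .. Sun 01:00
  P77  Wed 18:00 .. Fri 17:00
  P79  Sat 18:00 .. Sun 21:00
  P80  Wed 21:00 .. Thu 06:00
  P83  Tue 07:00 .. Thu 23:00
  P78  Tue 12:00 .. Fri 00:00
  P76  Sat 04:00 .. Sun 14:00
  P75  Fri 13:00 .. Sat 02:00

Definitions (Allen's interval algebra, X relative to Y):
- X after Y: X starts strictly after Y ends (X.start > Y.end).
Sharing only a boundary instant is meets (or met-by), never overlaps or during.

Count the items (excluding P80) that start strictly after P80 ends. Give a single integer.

4

Target P80 = [Wed 21:00, Thu 06:00].
P75 [Fri 13:00, Sat 02:00] → after → counts.
P76 [Sat 04:00, Sun 14:00] → after → counts.
P77 [Wed 18:00, Fri 17:00] → contains → no.
P78 [Tue 12:00, Fri 00:00] → contains → no.
P79 [Sat 18:00, Sun 21:00] → after → counts.
P81 [Fri 00:00, Sun 01:00] → after → counts.
P82 [Mon 00:00, Tue 08:00] → before → no.
P83 [Tue 07:00, Thu 23:00] → contains → no.
P84 [Tue 13:00, Wed 07:00] → before → no.
Total: 4.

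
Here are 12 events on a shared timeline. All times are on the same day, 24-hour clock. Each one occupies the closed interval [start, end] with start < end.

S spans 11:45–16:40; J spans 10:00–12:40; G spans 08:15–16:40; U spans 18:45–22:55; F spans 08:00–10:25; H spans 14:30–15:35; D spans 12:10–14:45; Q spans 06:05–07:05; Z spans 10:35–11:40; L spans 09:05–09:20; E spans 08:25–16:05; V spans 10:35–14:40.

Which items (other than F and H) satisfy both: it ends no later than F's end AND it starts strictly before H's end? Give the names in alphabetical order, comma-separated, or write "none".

L, Q

Conditions: its end is no later than F's end (X.end <= 10:25) AND its start is strictly before H's end (X.start < 15:35).
D: end 14:45 <= 10:25? ✗; start 12:10 < 15:35? ✓ → no.
E: end 16:05 <= 10:25? ✗; start 08:25 < 15:35? ✓ → no.
G: end 16:40 <= 10:25? ✗; start 08:15 < 15:35? ✓ → no.
J: end 12:40 <= 10:25? ✗; start 10:00 < 15:35? ✓ → no.
L: end 09:20 <= 10:25? ✓; start 09:05 < 15:35? ✓ → yes.
Q: end 07:05 <= 10:25? ✓; start 06:05 < 15:35? ✓ → yes.
S: end 16:40 <= 10:25? ✗; start 11:45 < 15:35? ✓ → no.
U: end 22:55 <= 10:25? ✗; start 18:45 < 15:35? ✗ → no.
V: end 14:40 <= 10:25? ✗; start 10:35 < 15:35? ✓ → no.
Z: end 11:40 <= 10:25? ✗; start 10:35 < 15:35? ✓ → no.
Result: L, Q.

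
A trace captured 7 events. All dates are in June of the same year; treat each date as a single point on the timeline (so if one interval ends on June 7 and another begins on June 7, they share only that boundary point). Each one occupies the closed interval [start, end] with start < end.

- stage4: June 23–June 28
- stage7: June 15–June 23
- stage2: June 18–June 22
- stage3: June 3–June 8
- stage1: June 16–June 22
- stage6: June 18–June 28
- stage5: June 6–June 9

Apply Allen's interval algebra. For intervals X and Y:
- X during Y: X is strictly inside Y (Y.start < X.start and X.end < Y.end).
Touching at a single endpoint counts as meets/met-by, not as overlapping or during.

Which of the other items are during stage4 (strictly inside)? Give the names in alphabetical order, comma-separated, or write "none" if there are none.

Target stage4 = [June 23, June 28].
stage1 [June 16, June 22] → before → no.
stage2 [June 18, June 22] → before → no.
stage3 [June 3, June 8] → before → no.
stage5 [June 6, June 9] → before → no.
stage6 [June 18, June 28] → finished-by → no.
stage7 [June 15, June 23] → meets → no.
Result: none.

none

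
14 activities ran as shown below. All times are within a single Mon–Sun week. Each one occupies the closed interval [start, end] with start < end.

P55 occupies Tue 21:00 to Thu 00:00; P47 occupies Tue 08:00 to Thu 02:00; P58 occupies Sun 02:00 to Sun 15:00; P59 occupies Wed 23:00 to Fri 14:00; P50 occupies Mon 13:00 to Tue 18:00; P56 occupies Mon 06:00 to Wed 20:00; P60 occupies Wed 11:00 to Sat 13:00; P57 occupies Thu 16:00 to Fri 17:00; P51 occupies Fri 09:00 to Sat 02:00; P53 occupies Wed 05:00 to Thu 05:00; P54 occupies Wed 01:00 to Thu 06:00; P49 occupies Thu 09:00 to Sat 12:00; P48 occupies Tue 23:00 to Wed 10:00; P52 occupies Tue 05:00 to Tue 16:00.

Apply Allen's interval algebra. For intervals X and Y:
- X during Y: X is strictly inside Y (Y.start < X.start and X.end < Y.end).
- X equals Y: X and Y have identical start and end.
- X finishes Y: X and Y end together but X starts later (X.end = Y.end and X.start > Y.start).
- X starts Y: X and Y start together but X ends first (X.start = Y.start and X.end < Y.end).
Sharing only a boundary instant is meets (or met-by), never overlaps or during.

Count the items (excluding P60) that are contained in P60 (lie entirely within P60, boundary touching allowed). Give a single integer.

Target P60 = [Wed 11:00, Sat 13:00].
P47 [Tue 08:00, Thu 02:00] → overlaps → no.
P48 [Tue 23:00, Wed 10:00] → before → no.
P49 [Thu 09:00, Sat 12:00] → during → counts.
P50 [Mon 13:00, Tue 18:00] → before → no.
P51 [Fri 09:00, Sat 02:00] → during → counts.
P52 [Tue 05:00, Tue 16:00] → before → no.
P53 [Wed 05:00, Thu 05:00] → overlaps → no.
P54 [Wed 01:00, Thu 06:00] → overlaps → no.
P55 [Tue 21:00, Thu 00:00] → overlaps → no.
P56 [Mon 06:00, Wed 20:00] → overlaps → no.
P57 [Thu 16:00, Fri 17:00] → during → counts.
P58 [Sun 02:00, Sun 15:00] → after → no.
P59 [Wed 23:00, Fri 14:00] → during → counts.
Total: 4.

4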